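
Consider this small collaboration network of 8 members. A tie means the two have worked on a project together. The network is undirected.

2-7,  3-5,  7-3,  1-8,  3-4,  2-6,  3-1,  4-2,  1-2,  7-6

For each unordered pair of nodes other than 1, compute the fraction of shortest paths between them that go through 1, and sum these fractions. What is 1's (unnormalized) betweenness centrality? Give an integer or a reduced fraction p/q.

Pairs whose geodesics pass through 1 — 2–3: 1/3; 2–8: 1; 2–5: 1/3; 3–8: 1; 7–8: 2/2; 6–8: 1; 8–4: 2/2; 8–5: 1.
All other pairs contribute 0.
Summing the contributions gives betweenness(1) = 20/3.

20/3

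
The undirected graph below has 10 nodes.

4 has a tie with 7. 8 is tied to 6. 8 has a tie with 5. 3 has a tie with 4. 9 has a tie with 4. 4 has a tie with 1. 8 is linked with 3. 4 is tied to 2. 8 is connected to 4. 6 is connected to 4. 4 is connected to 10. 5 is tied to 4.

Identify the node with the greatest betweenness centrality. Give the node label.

4

Unnormalized betweenness of each node: 1:0, 2:0, 3:0, 4:63/2, 5:0, 6:0, 7:0, 8:3/2, 9:0, 10:0.
4 has the largest value, 63/2, making it the main broker — the node through which the most shortest paths run.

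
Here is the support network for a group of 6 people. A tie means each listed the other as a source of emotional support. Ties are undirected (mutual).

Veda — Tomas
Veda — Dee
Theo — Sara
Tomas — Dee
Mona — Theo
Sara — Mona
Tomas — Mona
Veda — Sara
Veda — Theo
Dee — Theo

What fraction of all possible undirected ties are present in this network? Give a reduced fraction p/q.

There are 10 edges and 6 nodes, so the maximum possible is C(6,2) = 15.
Density = 10/15 = 2/3.

2/3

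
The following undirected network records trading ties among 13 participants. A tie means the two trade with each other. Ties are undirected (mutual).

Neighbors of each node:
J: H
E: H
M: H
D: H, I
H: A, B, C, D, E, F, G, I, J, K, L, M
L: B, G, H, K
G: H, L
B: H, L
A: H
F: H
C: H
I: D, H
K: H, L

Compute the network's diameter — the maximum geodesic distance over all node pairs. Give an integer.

2

Eccentricity of each node (its greatest distance to any other): A:2, B:2, C:2, D:2, E:2, F:2, G:2, H:1, I:2, J:2, K:2, L:2, M:2.
The maximum eccentricity is 2, realized for instance by the pair C–F via C – H – F. So the diameter is 2.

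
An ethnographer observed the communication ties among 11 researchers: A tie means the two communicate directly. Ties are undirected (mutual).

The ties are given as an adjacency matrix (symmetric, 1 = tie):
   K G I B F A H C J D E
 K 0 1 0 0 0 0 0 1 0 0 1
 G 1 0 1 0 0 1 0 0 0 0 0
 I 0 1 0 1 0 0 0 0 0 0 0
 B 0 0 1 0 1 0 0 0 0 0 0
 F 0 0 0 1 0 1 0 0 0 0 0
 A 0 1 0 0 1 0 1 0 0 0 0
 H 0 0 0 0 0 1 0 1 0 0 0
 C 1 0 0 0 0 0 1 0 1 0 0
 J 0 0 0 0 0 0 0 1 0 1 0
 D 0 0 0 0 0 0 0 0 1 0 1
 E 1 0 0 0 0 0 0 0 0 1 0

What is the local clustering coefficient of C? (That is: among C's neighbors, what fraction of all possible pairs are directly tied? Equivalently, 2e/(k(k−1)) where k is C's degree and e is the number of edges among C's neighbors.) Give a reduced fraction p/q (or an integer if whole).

0

C's neighbors: H, J, and K (k = 3).
Possible neighbor pairs: C(3,2) = 3. Edges among them: none → e = 0.
Clustering(C) = 0/3 = 0.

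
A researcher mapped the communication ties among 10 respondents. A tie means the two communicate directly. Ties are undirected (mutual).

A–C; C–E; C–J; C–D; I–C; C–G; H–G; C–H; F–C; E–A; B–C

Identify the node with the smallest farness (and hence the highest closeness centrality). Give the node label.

Farness (sum of distances to all others) for each node — A:16, B:17, C:9, D:17, E:16, F:17, G:16, H:16, I:17, J:17.
The smallest farness is 9, for C, so C has the highest closeness.

C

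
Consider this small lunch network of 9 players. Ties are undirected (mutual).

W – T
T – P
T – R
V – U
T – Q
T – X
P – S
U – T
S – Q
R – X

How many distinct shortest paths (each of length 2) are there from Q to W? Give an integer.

1

The shortest distance is 2, and the only length-2 path is Q–T–W. So there is exactly 1 shortest path.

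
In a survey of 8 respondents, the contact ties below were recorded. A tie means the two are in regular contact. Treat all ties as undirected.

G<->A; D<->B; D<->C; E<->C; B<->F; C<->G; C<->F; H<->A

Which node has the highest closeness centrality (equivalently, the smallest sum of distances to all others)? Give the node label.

Farness (sum of distances to all others) for each node — A:17, B:19, C:11, D:15, E:17, F:15, G:13, H:23.
The smallest farness is 11, for C, so C has the highest closeness.

C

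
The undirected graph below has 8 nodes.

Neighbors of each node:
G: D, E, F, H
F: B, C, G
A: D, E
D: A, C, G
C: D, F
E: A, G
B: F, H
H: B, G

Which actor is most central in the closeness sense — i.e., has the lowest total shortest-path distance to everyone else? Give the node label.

G

Farness (sum of distances to all others) for each node — A:16, B:16, C:14, D:12, E:14, F:12, G:10, H:14.
The smallest farness is 10, for G, so G has the highest closeness.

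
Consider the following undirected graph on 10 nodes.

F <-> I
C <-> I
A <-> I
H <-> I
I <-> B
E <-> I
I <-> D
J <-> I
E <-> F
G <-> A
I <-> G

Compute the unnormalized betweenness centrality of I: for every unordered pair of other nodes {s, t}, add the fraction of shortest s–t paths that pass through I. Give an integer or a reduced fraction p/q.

34

Pairs whose geodesics pass through I — A–C: 1; A–H: 1; A–J: 1; A–D: 1; A–E: 1; A–F: 1; A–B: 1; C–H: 1; C–J: 1; C–D: 1; C–E: 1; C–G: 1; C–F: 1; C–B: 1 … (+20 more pairs).
All other pairs contribute 0.
Summing the contributions gives betweenness(I) = 34.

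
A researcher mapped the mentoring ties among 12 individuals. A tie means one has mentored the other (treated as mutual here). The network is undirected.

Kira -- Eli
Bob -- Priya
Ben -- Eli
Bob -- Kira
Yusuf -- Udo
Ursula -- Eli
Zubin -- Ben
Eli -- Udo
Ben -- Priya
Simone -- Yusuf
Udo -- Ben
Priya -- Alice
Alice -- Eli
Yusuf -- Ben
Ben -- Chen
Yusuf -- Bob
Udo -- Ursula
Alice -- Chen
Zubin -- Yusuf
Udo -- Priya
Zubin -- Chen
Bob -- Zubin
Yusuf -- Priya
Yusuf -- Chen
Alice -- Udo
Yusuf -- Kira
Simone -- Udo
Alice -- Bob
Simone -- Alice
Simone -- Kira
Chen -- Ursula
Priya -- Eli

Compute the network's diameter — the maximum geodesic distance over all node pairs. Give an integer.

Eccentricity of each node (its greatest distance to any other): Alice:2, Ben:2, Bob:3, Chen:2, Eli:2, Kira:2, Priya:2, Simone:2, Udo:2, Ursula:3, Yusuf:2, Zubin:2.
The maximum eccentricity is 3, realized for instance by the pair Bob–Ursula via Bob – Alice – Eli – Ursula. So the diameter is 3.

3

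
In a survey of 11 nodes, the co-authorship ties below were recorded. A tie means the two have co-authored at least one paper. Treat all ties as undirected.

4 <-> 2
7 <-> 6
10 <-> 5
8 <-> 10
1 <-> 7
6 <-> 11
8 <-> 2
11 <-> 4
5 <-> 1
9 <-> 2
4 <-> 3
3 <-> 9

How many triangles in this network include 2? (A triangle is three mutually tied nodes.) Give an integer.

2's neighbors are 4, 8, and 9, but none of them are tied to each other, so no triangle contains 2.

0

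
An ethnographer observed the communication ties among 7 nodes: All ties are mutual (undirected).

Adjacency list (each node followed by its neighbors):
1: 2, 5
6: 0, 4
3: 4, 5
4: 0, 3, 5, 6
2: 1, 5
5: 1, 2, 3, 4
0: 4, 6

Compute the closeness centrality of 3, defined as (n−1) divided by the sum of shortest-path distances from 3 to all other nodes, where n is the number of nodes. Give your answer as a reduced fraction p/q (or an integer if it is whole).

Distances from 3: 0:2, 1:2, 2:2, 4:1, 5:1, 6:2. Sum = 10.
n = 7, so closeness = 6/10 = 3/5.

3/5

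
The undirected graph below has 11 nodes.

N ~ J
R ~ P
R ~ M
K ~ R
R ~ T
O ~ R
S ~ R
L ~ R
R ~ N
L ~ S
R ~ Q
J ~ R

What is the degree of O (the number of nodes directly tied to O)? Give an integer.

O is directly tied to R. That is 1 neighbor, so the degree of O is 1.

1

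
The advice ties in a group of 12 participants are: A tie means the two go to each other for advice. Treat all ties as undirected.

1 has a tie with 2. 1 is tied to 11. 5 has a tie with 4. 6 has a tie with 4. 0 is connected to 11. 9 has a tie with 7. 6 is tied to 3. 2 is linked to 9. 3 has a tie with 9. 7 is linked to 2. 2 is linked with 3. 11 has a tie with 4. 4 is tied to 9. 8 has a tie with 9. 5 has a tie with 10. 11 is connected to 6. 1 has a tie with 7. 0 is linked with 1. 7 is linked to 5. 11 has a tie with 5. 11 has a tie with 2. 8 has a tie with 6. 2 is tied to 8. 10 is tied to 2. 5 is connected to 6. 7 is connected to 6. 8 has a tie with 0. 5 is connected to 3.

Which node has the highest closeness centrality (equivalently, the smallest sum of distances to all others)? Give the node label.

2

Farness (sum of distances to all others) for each node — 0:21, 1:18, 2:15, 3:19, 4:18, 5:16, 6:16, 7:17, 8:18, 9:17, 10:21, 11:16.
The smallest farness is 15, for 2, so 2 has the highest closeness.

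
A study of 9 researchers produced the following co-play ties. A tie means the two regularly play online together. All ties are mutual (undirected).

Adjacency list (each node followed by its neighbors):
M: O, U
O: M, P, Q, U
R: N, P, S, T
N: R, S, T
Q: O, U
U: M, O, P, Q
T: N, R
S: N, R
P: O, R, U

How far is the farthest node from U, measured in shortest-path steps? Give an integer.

3

Distances from U: M:1, N:3, O:1, P:1, Q:1, R:2, S:3, T:3.
The largest is 3 (to N, T, and S), so the eccentricity of U is 3.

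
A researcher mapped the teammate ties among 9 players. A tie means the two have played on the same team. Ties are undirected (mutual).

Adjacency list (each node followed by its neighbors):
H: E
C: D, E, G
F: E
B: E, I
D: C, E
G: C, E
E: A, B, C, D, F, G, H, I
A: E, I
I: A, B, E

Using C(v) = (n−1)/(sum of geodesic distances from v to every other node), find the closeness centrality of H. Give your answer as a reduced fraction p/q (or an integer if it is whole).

Distances from H: A:2, B:2, C:2, D:2, E:1, F:2, G:2, I:2. Sum = 15.
n = 9, so closeness = 8/15.

8/15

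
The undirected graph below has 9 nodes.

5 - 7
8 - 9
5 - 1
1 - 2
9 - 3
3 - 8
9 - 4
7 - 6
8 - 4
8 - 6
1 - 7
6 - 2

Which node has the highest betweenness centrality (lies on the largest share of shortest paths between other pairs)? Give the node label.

6

Unnormalized betweenness of each node: 1:3/2, 2:5/2, 3:0, 4:0, 5:0, 6:33/2, 7:15/2, 8:31/2, 9:1/2.
6 has the largest value, 33/2, making it the main broker — the node through which the most shortest paths run.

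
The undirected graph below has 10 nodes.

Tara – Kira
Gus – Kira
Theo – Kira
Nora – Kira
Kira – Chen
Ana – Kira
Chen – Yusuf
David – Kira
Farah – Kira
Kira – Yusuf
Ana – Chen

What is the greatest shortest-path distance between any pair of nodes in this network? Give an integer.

2

Eccentricity of each node (its greatest distance to any other): Ana:2, Chen:2, David:2, Farah:2, Gus:2, Kira:1, Nora:2, Tara:2, Theo:2, Yusuf:2.
The maximum eccentricity is 2, realized for instance by the pair David–Ana via David – Kira – Ana. So the diameter is 2.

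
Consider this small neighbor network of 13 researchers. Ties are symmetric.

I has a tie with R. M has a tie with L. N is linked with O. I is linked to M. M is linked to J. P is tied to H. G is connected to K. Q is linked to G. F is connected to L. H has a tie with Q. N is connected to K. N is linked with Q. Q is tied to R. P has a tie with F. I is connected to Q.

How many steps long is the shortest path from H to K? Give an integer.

3

One shortest route is H – Q – G – K, which uses 3 edges, and at distance 2 from H we only reach {F, G, I, N, R}, which does not include K. So d(H,K) = 3.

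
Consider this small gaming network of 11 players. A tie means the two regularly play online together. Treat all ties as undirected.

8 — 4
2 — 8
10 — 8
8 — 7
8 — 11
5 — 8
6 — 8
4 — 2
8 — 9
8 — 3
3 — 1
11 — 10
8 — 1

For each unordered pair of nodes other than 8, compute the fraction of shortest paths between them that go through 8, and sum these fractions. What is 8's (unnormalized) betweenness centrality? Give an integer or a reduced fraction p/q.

Pairs whose geodesics pass through 8 — 1–2: 1; 1–6: 1; 1–4: 1; 1–5: 1; 1–9: 1; 1–11: 1; 1–7: 1; 1–10: 1; 2–6: 1; 2–5: 1; 2–9: 1; 2–11: 1; 2–7: 1; 2–3: 1 … (+28 more pairs).
All other pairs contribute 0.
Summing the contributions gives betweenness(8) = 42.

42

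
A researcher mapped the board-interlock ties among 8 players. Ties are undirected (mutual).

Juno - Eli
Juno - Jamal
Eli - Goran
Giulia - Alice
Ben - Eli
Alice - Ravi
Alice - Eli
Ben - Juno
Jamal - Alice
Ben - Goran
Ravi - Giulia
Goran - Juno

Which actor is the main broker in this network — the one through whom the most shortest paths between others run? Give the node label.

Alice

Unnormalized betweenness of each node: Alice:21/2, Ben:0, Eli:15/2, Giulia:0, Goran:0, Jamal:3/2, Juno:5/2, Ravi:0.
Alice has the largest value, 21/2, making it the main broker — the node through which the most shortest paths run.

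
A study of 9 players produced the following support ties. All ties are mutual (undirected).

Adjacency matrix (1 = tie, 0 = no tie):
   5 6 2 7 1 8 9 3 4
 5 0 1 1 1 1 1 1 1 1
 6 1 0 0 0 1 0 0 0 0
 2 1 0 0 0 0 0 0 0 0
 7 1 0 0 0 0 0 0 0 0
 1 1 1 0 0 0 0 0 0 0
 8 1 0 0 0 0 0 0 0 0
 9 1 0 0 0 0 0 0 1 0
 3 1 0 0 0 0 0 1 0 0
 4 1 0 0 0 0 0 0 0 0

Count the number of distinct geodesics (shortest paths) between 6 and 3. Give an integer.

The shortest distance is 2, and the only length-2 path is 6–5–3. So there is exactly 1 shortest path.

1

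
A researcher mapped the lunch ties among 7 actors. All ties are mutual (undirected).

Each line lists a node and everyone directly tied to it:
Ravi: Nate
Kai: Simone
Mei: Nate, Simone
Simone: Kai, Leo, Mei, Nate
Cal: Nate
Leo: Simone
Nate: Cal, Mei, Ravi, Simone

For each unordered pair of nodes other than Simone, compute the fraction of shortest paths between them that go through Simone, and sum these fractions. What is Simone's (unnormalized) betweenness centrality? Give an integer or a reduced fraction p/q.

Pairs whose geodesics pass through Simone — Mei–Kai: 1; Mei–Leo: 1; Cal–Kai: 1; Cal–Leo: 1; Ravi–Kai: 1; Ravi–Leo: 1; Kai–Nate: 1; Kai–Leo: 1; Nate–Leo: 1.
All other pairs contribute 0.
Summing the contributions gives betweenness(Simone) = 9.

9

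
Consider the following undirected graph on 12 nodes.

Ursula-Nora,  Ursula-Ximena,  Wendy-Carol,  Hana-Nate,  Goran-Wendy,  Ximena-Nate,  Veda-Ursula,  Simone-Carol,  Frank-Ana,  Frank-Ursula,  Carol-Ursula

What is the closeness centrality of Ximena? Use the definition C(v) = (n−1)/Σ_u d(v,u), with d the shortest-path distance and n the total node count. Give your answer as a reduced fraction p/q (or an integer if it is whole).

11/25

Distances from Ximena: Ana:3, Carol:2, Frank:2, Goran:4, Hana:2, Nate:1, Nora:2, Simone:3, Ursula:1, Veda:2, Wendy:3. Sum = 25.
n = 12, so closeness = 11/25.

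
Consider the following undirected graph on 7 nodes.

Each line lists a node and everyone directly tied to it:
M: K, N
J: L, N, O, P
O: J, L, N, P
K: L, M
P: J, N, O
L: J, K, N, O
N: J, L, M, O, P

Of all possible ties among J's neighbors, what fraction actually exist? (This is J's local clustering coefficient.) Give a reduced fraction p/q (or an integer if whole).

5/6

J's neighbors: L, N, O, and P (k = 4).
Possible neighbor pairs: C(4,2) = 6. Edges among them: L–N, L–O, N–O, N–P, O–P → e = 5.
Clustering(J) = 5/6.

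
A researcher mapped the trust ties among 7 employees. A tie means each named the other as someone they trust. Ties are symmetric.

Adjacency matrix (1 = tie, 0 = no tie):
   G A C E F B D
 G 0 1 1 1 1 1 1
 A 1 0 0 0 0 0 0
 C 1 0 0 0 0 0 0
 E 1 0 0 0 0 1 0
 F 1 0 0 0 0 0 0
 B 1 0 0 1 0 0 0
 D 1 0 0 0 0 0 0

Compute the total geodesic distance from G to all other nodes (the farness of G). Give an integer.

Distances from G: A:1, B:1, C:1, D:1, E:1, F:1.
Sum = 1 + 1 + 1 + 1 + 1 + 1 = 6.

6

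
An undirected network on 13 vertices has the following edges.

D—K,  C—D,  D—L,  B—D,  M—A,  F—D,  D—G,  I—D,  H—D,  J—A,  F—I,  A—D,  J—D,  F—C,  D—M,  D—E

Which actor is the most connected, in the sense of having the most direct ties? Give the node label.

D

Degrees — A:3, B:1, C:2, D:12, E:1, F:3, G:1, H:1, I:2, J:2, K:1, L:1, M:2.
The maximum is 12, attained only by D.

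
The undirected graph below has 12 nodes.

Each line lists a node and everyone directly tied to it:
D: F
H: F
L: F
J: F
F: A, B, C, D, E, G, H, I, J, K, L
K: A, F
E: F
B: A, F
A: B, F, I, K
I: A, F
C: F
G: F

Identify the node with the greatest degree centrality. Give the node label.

F

Degrees — A:4, B:2, C:1, D:1, E:1, F:11, G:1, H:1, I:2, J:1, K:2, L:1.
The maximum is 11, attained only by F.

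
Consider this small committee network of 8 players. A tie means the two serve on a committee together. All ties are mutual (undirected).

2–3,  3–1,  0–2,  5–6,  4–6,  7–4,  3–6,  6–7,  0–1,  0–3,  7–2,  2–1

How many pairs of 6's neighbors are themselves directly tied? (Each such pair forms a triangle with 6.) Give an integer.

6's neighbors: 3, 4, 5, and 7.
Neighbor pairs that are themselves tied: 6–4–7. Each forms one triangle with 6, for 1 in total.

1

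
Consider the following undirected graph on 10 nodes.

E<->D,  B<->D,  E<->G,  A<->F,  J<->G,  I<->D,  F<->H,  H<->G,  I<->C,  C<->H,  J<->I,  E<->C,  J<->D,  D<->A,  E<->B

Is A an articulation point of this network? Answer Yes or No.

No

Even without A, every remaining node can still reach every other (the residual graph is connected), so A is not a cut vertex.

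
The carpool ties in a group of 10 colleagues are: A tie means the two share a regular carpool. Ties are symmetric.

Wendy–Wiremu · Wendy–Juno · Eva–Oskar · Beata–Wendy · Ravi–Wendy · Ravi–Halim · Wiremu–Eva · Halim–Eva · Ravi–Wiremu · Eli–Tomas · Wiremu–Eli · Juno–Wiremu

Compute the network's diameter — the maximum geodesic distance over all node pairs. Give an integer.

4

Eccentricity of each node (its greatest distance to any other): Beata:4, Eli:3, Eva:3, Halim:4, Juno:3, Oskar:4, Ravi:3, Tomas:4, Wendy:3, Wiremu:2.
The maximum eccentricity is 4, realized for instance by the pair Oskar–Beata via Oskar – Eva – Wiremu – Wendy – Beata. So the diameter is 4.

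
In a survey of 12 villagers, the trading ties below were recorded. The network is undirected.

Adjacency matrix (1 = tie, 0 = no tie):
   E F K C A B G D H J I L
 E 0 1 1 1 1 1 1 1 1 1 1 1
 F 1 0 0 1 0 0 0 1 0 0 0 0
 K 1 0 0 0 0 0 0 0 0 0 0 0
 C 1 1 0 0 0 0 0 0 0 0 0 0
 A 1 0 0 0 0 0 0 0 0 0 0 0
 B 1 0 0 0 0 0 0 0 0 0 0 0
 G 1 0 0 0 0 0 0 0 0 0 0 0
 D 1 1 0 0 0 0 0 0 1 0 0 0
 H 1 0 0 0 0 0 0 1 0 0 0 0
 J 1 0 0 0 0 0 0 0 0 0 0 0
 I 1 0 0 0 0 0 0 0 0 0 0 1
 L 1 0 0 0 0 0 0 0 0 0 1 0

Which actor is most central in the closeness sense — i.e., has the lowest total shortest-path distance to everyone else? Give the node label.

E

Farness (sum of distances to all others) for each node — A:21, B:21, C:20, D:19, E:11, F:19, G:21, H:20, I:20, J:21, K:21, L:20.
The smallest farness is 11, for E, so E has the highest closeness.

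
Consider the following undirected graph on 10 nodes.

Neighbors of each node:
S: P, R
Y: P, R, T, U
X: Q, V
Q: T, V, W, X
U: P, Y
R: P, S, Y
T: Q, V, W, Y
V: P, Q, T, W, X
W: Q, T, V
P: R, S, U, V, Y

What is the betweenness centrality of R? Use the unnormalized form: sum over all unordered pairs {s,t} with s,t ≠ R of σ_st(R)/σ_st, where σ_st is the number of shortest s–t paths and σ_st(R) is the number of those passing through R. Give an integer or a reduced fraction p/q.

5/6

Pairs whose geodesics pass through R — T–S: 1/3; Y–S: 1/2.
All other pairs contribute 0.
Summing the contributions gives betweenness(R) = 5/6.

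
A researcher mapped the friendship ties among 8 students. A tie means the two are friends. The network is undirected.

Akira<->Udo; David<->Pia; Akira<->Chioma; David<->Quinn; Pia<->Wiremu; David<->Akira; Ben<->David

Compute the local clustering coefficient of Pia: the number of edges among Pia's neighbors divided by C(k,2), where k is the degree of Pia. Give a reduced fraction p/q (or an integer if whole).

0

Pia's neighbors: David and Wiremu (k = 2).
Possible neighbor pairs: C(2,2) = 1. Edges among them: none → e = 0.
Clustering(Pia) = 0/1.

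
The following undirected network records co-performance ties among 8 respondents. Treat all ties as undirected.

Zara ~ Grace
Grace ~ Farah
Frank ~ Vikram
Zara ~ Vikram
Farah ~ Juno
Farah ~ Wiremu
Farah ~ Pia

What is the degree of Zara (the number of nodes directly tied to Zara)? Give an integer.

2

Zara is directly tied to Grace and Vikram. That is 2 neighbors, so the degree of Zara is 2.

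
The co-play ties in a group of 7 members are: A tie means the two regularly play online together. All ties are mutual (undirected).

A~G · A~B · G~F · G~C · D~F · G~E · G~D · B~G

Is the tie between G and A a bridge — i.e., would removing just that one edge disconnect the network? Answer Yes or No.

Even without that edge, G still reaches A via G – B – A, so the network stays connected. Not a bridge.

No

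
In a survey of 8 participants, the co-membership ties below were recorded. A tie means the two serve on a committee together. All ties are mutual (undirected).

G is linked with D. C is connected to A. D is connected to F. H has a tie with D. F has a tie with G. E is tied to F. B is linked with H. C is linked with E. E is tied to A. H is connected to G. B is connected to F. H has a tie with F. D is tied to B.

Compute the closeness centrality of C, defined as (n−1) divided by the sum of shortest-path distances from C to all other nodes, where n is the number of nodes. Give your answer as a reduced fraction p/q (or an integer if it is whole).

Distances from C: A:1, B:3, D:3, E:1, F:2, G:3, H:3. Sum = 16.
n = 8, so closeness = 7/16.

7/16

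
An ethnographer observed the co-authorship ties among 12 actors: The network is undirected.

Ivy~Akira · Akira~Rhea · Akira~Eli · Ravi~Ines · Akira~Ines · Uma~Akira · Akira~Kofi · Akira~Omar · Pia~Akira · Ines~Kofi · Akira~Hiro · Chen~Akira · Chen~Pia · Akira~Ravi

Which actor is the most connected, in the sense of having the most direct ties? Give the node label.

Akira

Degrees — Akira:11, Chen:2, Eli:1, Hiro:1, Ines:3, Ivy:1, Kofi:2, Omar:1, Pia:2, Ravi:2, Rhea:1, Uma:1.
The maximum is 11, attained only by Akira.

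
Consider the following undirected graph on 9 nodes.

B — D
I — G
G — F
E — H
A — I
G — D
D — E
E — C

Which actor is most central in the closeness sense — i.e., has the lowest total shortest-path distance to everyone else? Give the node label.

D

Farness (sum of distances to all others) for each node — A:27, B:21, C:24, D:14, E:17, F:22, G:15, H:24, I:20.
The smallest farness is 14, for D, so D has the highest closeness.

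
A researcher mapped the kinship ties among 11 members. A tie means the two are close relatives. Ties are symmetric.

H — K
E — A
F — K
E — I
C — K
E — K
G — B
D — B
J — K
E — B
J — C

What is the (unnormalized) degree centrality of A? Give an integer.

A is directly tied to E. That is 1 neighbor, so the degree of A is 1.

1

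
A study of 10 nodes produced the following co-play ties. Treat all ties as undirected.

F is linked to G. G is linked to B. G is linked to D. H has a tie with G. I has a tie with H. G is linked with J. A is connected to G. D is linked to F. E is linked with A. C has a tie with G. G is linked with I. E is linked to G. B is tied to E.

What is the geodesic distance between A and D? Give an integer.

One shortest route is A – G – D, which uses 2 edges, and A and D are not directly tied, so nothing shorter exists. So d(A,D) = 2.

2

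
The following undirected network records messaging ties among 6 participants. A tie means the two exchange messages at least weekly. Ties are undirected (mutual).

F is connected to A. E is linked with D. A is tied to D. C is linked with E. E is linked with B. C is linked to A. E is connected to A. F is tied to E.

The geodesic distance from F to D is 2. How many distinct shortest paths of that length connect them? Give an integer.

2

The shortest distance is 2. The length-2 paths are: F–E–D; F–A–D.
That gives 2 distinct shortest paths.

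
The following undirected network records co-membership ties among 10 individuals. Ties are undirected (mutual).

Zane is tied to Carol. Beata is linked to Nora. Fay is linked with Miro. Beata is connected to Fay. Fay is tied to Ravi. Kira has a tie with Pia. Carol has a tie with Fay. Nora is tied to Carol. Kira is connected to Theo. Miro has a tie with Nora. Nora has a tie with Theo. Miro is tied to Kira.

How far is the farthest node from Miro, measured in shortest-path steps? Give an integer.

Distances from Miro: Beata:2, Carol:2, Fay:1, Kira:1, Nora:1, Pia:2, Ravi:2, Theo:2, Zane:3.
The largest is 3 (to Zane), so the eccentricity of Miro is 3.

3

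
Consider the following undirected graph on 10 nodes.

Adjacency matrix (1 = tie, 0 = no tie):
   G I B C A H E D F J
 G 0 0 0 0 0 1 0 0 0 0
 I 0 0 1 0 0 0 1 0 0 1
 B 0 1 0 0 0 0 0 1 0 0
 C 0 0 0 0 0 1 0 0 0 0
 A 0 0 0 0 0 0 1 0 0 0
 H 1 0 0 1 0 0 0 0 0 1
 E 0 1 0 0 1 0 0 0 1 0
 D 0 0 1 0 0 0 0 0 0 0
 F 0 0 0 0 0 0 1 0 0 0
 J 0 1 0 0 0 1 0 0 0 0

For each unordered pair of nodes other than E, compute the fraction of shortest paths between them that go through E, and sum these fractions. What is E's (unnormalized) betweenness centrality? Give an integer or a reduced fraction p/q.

Pairs whose geodesics pass through E — G–A: 1; G–F: 1; I–A: 1; I–F: 1; B–A: 1; B–F: 1; C–A: 1; C–F: 1; A–H: 1; A–D: 1; A–F: 1; A–J: 1; H–F: 1; D–F: 1 … (+1 more pairs).
All other pairs contribute 0.
Summing the contributions gives betweenness(E) = 15.

15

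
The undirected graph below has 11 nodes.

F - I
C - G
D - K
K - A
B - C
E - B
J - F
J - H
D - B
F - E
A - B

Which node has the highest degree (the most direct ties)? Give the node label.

Degrees — A:2, B:4, C:2, D:2, E:2, F:3, G:1, H:1, I:1, J:2, K:2.
The maximum is 4, attained only by B.

B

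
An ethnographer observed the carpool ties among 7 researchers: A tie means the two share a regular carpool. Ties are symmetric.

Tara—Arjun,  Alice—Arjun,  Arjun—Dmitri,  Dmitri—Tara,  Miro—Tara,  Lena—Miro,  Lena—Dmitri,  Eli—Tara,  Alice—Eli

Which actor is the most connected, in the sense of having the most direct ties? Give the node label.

Tara

Degrees — Alice:2, Arjun:3, Dmitri:3, Eli:2, Lena:2, Miro:2, Tara:4.
The maximum is 4, attained only by Tara.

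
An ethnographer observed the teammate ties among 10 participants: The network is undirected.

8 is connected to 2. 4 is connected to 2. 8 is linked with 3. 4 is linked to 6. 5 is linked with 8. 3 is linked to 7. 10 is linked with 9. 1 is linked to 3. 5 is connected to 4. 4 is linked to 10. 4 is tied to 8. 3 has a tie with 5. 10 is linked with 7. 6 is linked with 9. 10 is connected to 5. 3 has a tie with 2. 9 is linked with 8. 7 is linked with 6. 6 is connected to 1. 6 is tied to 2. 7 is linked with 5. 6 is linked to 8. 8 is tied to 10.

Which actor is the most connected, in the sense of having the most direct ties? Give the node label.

Degrees — 1:2, 2:4, 3:5, 4:5, 5:5, 6:6, 7:4, 8:7, 9:3, 10:5.
The maximum is 7, attained only by 8.

8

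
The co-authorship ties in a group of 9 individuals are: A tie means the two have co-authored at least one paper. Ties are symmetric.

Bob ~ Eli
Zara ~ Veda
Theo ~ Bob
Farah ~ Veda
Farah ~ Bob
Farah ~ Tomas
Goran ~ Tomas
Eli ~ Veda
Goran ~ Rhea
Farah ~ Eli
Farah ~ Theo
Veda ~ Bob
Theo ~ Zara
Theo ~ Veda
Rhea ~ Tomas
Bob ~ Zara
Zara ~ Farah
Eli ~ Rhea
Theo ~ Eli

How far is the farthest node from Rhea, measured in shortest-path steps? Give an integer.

3

Distances from Rhea: Bob:2, Eli:1, Farah:2, Goran:1, Theo:2, Tomas:1, Veda:2, Zara:3.
The largest is 3 (to Zara), so the eccentricity of Rhea is 3.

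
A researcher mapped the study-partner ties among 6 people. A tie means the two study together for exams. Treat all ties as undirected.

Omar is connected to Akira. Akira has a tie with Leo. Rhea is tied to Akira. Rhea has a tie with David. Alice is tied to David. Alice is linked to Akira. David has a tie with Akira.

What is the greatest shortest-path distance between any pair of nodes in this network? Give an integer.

Eccentricity of each node (its greatest distance to any other): Akira:1, Alice:2, David:2, Leo:2, Omar:2, Rhea:2.
The maximum eccentricity is 2, realized for instance by the pair David–Omar via David – Akira – Omar. So the diameter is 2.

2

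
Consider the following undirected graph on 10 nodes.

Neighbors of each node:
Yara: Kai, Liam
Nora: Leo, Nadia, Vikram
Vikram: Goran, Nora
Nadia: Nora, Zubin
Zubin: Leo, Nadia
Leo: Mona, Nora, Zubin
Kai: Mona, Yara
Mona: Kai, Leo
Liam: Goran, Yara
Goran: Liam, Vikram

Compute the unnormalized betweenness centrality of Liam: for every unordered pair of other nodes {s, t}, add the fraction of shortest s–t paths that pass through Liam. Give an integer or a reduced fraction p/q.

29/6

Pairs whose geodesics pass through Liam — Kai–Vikram: 1/2; Kai–Goran: 1; Mona–Goran: 1/2; Nadia–Yara: 1/3; Nora–Yara: 1/2; Vikram–Yara: 1; Goran–Yara: 1.
All other pairs contribute 0.
Summing the contributions gives betweenness(Liam) = 29/6.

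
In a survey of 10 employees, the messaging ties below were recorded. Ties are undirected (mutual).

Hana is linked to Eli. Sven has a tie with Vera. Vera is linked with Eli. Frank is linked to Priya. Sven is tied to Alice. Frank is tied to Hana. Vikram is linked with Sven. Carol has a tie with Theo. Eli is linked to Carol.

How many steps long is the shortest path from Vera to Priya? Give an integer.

4

One shortest route is Vera – Eli – Hana – Frank – Priya, which uses 4 edges, and at distance 3 from Vera we only reach {Frank, Theo}, which does not include Priya. So d(Vera,Priya) = 4.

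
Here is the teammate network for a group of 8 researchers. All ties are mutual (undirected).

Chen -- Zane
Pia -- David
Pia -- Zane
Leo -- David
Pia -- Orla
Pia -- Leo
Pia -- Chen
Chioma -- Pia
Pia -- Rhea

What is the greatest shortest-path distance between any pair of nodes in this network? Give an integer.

Eccentricity of each node (its greatest distance to any other): Chen:2, Chioma:2, David:2, Leo:2, Orla:2, Pia:1, Rhea:2, Zane:2.
The maximum eccentricity is 2, realized for instance by the pair Zane–Orla via Zane – Pia – Orla. So the diameter is 2.

2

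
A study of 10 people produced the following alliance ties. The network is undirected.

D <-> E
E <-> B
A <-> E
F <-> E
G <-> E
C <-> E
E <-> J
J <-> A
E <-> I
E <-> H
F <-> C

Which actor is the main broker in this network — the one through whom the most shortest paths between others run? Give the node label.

Unnormalized betweenness of each node: A:0, B:0, C:0, D:0, E:34, F:0, G:0, H:0, I:0, J:0.
E has the largest value, 34, making it the main broker — the node through which the most shortest paths run.

E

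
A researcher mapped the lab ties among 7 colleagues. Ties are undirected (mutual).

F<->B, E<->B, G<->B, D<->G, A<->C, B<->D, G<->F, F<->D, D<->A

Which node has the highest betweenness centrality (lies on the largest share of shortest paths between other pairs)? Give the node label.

Unnormalized betweenness of each node: A:5, B:5, C:0, D:8, E:0, F:0, G:0.
D has the largest value, 8, making it the main broker — the node through which the most shortest paths run.

D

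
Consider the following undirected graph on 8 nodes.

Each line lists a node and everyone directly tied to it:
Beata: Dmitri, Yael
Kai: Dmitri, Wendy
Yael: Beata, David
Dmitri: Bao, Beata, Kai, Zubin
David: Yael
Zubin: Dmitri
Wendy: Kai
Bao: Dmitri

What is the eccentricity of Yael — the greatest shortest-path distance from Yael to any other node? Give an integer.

4

Distances from Yael: Bao:3, Beata:1, David:1, Dmitri:2, Kai:3, Wendy:4, Zubin:3.
The largest is 4 (to Wendy), so the eccentricity of Yael is 4.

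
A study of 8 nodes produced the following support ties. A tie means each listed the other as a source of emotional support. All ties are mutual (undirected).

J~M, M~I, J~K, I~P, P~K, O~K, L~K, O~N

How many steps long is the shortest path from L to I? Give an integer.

One shortest route is L – K – P – I, which uses 3 edges, and at distance 2 from L we only reach {J, O, P}, which does not include I. So d(L,I) = 3.

3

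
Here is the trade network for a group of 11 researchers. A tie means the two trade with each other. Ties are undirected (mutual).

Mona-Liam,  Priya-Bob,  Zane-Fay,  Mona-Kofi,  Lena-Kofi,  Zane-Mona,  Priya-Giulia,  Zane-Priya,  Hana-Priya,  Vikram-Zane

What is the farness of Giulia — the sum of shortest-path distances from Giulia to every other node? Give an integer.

Distances from Giulia: Bob:2, Fay:3, Hana:2, Kofi:4, Lena:5, Liam:4, Mona:3, Priya:1, Vikram:3, Zane:2.
Sum = 2 + 3 + 2 + 4 + 5 + 4 + 3 + 1 + 3 + 2 = 29.

29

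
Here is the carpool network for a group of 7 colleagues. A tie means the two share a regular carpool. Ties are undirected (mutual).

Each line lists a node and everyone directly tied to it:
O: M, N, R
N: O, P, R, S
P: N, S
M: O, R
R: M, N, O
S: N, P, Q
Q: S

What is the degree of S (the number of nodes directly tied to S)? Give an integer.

3

S is directly tied to N, P, and Q. That is 3 neighbors, so the degree of S is 3.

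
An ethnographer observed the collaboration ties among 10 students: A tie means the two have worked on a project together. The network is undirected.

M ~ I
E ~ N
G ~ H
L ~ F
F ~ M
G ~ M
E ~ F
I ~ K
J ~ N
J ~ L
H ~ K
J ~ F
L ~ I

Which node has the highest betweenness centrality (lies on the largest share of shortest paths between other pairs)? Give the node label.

Unnormalized betweenness of each node: E:11/6, F:38/3, G:25/6, H:1, I:53/6, J:31/6, K:17/6, L:41/6, M:67/6, N:1/2.
F has the largest value, 38/3, making it the main broker — the node through which the most shortest paths run.

F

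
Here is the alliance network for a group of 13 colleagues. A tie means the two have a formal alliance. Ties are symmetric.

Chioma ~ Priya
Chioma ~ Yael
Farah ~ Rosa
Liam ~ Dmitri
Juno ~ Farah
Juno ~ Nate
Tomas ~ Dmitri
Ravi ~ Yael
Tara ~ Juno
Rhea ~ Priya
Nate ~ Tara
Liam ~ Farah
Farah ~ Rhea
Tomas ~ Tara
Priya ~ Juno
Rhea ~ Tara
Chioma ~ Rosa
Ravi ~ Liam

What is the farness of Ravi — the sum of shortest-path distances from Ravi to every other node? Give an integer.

Distances from Ravi: Chioma:2, Dmitri:2, Farah:2, Juno:3, Liam:1, Nate:4, Priya:3, Rhea:3, Rosa:3, Tara:4, Tomas:3, Yael:1.
Sum = 2 + 2 + 2 + 3 + 1 + 4 + 3 + 3 + 3 + 4 + 3 + 1 = 31.

31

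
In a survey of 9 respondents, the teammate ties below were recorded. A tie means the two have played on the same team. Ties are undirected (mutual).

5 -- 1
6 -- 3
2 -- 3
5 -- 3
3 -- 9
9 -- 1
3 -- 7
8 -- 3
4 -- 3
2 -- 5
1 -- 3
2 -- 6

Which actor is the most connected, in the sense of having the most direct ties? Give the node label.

3

Degrees — 1:3, 2:3, 3:8, 4:1, 5:3, 6:2, 7:1, 8:1, 9:2.
The maximum is 8, attained only by 3.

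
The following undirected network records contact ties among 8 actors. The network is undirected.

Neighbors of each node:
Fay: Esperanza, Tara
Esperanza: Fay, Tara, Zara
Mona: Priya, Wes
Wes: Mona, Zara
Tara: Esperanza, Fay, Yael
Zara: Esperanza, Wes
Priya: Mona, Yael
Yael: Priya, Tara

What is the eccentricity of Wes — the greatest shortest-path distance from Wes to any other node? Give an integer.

Distances from Wes: Esperanza:2, Fay:3, Mona:1, Priya:2, Tara:3, Yael:3, Zara:1.
The largest is 3 (to Yael, Tara, and Fay), so the eccentricity of Wes is 3.

3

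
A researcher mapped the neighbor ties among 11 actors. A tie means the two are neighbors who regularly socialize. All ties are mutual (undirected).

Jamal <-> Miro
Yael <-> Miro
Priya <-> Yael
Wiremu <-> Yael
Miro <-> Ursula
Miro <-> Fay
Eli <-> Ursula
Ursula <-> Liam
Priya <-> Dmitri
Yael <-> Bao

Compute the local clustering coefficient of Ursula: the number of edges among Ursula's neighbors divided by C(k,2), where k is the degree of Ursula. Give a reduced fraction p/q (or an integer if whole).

0

Ursula's neighbors: Eli, Liam, and Miro (k = 3).
Possible neighbor pairs: C(3,2) = 3. Edges among them: none → e = 0.
Clustering(Ursula) = 0/3 = 0.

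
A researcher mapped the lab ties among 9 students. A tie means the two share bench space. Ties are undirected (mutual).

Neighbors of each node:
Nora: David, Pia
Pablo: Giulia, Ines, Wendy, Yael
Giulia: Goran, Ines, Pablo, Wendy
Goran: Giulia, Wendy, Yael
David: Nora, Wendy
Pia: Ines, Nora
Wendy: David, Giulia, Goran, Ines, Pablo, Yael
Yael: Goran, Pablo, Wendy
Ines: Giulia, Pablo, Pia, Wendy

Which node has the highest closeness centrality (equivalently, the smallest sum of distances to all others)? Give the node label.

Wendy

Farness (sum of distances to all others) for each node — David:14, Giulia:13, Goran:15, Ines:12, Nora:18, Pablo:13, Pia:16, Wendy:10, Yael:15.
The smallest farness is 10, for Wendy, so Wendy has the highest closeness.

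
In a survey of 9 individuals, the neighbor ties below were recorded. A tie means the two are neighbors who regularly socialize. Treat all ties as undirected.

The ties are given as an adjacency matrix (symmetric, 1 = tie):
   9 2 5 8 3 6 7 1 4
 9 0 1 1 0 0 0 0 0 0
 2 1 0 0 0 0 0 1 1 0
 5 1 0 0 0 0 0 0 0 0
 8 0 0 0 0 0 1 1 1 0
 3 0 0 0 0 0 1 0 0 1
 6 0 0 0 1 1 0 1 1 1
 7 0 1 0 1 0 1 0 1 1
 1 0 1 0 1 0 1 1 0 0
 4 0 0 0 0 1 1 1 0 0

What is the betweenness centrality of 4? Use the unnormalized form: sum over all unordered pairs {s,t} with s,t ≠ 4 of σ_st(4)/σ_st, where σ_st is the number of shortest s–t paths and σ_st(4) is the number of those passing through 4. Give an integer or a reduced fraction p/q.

Pairs whose geodesics pass through 4 — 9–3: 1/3; 2–3: 1/3; 5–3: 1/3; 3–7: 1/2.
All other pairs contribute 0.
Summing the contributions gives betweenness(4) = 3/2.

3/2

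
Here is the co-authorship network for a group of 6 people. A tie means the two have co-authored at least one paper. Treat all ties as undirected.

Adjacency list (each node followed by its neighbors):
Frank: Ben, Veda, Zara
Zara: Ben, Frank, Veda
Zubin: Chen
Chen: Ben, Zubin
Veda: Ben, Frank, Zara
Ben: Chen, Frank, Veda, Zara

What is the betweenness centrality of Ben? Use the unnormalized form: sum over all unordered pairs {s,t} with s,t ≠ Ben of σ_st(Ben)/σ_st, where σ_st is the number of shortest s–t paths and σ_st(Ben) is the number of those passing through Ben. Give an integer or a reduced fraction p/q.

Pairs whose geodesics pass through Ben — Frank–Chen: 1; Frank–Zubin: 1; Zara–Chen: 1; Zara–Zubin: 1; Veda–Chen: 1; Veda–Zubin: 1.
All other pairs contribute 0.
Summing the contributions gives betweenness(Ben) = 6.

6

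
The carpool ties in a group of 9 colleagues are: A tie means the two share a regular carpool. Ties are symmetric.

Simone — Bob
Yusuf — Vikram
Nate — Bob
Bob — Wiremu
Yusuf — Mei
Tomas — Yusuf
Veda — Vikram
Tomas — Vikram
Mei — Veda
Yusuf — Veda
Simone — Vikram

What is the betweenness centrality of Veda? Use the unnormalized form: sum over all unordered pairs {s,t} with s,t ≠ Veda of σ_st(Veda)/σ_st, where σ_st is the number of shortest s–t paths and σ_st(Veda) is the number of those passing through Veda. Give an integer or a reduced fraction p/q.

Pairs whose geodesics pass through Veda — Mei–Vikram: 1/2; Mei–Simone: 1/2; Mei–Nate: 1/2; Mei–Wiremu: 1/2; Mei–Bob: 1/2.
All other pairs contribute 0.
Summing the contributions gives betweenness(Veda) = 5/2.

5/2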